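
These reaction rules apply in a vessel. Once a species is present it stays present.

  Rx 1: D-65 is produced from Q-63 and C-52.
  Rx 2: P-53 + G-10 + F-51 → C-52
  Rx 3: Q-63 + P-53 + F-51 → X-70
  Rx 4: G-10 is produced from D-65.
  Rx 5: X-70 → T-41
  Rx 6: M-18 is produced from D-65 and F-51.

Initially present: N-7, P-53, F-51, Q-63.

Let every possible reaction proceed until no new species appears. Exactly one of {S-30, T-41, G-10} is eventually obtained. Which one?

Q-63, P-53, and F-51 present → X-70 forms (Rx 3).
X-70 present → T-41 forms (Rx 5).
G-10 would need D-65 (Rx 4), but D-65 never forms. No rule produces S-30, and it is not given.

T-41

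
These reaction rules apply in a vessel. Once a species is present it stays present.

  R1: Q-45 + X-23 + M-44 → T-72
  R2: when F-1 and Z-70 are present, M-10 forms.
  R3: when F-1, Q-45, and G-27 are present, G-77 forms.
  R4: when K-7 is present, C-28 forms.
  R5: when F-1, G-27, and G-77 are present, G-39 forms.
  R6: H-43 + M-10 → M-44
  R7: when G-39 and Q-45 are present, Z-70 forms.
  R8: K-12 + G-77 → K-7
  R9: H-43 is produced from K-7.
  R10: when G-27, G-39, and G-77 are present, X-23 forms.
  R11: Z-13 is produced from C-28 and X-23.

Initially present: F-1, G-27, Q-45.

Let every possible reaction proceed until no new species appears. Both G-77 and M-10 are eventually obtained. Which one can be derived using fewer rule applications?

G-77

G-77: F-1, Q-45, and G-27 present → G-77 forms (R3). [1 rule application]
M-10: F-1, Q-45, and G-27 present → G-77 forms (R3). F-1, G-27, and G-77 present → G-39 forms (R5). G-39 and Q-45 present → Z-70 forms (R7). F-1 and Z-70 present → M-10 forms (R2). [4 rule applications]
G-77 needs fewer.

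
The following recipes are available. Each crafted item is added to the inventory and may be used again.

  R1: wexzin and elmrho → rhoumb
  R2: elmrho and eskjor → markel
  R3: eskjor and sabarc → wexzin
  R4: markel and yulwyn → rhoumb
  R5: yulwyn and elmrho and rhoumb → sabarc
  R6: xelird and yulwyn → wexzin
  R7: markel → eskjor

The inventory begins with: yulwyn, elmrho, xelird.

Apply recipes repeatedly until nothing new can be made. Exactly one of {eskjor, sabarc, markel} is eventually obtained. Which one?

sabarc

Using R6, xelird and yulwyn make wexzin.
Using R1, wexzin and elmrho make rhoumb.
Using R5, yulwyn, elmrho, and rhoumb make sabarc.
eskjor would need markel (R7), but markel is never obtained. markel would need elmrho and eskjor (R2), but eskjor is never obtained.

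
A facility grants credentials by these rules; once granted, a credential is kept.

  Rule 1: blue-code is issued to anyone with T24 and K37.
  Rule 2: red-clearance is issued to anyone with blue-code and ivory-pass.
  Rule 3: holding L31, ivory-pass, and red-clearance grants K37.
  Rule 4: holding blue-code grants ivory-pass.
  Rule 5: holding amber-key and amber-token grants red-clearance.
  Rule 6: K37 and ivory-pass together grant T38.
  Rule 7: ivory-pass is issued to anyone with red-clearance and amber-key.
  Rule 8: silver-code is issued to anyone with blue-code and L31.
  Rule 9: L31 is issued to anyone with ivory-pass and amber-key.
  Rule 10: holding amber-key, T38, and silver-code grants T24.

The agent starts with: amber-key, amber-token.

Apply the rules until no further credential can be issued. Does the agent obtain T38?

Yes

Holding amber-key and amber-token grants red-clearance (Rule 5).
Holding red-clearance and amber-key grants ivory-pass (Rule 7).
Holding ivory-pass and amber-key grants L31 (Rule 9).
Holding L31, ivory-pass, and red-clearance grants K37 (Rule 3).
Holding K37 and ivory-pass grants T38 (Rule 6).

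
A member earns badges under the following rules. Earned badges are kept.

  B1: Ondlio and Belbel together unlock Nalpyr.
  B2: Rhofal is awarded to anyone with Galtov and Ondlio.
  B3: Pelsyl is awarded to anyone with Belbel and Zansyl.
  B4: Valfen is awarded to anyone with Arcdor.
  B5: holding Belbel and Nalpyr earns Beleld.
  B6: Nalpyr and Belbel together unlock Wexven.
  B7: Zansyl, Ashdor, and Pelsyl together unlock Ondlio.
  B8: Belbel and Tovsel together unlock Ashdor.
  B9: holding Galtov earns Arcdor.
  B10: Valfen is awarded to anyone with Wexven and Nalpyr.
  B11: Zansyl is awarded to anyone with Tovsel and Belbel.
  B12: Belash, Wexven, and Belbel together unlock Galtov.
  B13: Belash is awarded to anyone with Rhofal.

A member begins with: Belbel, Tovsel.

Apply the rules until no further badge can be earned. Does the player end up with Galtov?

No

Galtov would need Belash, Wexven, and Belbel (B12), but Belash is never earned.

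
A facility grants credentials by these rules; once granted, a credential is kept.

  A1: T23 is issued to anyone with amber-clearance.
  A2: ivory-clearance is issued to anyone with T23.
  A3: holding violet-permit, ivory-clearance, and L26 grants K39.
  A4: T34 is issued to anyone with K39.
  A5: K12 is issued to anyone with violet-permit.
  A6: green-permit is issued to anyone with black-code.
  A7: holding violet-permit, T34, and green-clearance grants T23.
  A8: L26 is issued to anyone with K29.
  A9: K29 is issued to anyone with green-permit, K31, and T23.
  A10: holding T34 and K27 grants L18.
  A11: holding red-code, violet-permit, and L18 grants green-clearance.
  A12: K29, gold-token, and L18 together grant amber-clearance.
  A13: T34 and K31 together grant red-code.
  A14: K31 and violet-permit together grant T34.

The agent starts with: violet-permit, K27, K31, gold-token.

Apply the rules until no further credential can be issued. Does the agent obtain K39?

K39 would need violet-permit, ivory-clearance, and L26 (A3), but L26 is never granted.

No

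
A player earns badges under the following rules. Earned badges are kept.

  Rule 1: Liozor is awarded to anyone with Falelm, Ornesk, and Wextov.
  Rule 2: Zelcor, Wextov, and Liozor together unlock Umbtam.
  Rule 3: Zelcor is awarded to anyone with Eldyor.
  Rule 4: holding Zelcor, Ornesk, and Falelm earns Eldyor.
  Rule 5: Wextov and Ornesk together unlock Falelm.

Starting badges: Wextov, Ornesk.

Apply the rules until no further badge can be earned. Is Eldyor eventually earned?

No

Eldyor would need Zelcor, Ornesk, and Falelm (Rule 4), but Zelcor is never earned.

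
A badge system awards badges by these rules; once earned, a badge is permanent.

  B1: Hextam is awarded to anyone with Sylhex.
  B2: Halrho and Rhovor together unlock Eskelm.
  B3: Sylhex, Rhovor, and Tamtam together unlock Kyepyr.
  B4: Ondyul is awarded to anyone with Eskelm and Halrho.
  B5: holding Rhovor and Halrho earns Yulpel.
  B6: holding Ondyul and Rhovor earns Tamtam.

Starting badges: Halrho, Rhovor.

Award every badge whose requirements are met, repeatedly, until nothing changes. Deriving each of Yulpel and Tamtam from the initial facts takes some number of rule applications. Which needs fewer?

Yulpel: With Rhovor and Halrho, Yulpel is earned (B5). [1 rule application]
Tamtam: With Halrho and Rhovor, Eskelm is earned (B2). With Eskelm and Halrho, Ondyul is earned (B4). With Ondyul and Rhovor, Tamtam is earned (B6). [3 rule applications]
Yulpel needs fewer.

Yulpel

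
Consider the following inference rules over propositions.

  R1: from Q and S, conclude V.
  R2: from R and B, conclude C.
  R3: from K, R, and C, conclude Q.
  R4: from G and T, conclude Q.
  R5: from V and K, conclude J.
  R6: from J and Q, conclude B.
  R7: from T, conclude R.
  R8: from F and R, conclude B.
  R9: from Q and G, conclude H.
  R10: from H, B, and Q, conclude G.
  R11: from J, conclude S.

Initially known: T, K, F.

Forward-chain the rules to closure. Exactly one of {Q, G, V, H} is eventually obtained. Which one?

Q

From T, R7 gives R.
From F and R, R8 gives B.
R and B hold, so C follows (R2).
From K, R, and C, R3 gives Q.
V would need Q and S (R1), but S is never established. G would need H, B, and Q (R10), but H is never established. H would need Q and G (R9), but G is never established.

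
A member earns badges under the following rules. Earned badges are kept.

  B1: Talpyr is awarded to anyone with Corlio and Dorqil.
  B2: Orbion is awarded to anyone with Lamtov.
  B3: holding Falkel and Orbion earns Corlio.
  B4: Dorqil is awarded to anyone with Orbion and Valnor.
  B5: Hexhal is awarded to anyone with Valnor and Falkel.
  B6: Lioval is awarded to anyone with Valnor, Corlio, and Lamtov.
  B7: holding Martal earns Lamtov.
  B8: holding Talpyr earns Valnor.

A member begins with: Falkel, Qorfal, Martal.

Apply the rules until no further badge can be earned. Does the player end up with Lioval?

No

Lioval would need Valnor, Corlio, and Lamtov (B6), but Valnor is never earned.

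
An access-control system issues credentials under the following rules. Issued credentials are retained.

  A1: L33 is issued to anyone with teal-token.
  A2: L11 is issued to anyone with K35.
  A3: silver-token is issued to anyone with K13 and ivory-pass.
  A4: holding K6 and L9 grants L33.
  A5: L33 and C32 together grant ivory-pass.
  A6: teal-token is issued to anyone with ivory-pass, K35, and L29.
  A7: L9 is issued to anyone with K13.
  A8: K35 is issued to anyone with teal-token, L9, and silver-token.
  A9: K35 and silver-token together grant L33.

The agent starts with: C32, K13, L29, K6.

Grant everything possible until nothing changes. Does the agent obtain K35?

No

K35 would need teal-token, L9, and silver-token (A8), but teal-token is never granted.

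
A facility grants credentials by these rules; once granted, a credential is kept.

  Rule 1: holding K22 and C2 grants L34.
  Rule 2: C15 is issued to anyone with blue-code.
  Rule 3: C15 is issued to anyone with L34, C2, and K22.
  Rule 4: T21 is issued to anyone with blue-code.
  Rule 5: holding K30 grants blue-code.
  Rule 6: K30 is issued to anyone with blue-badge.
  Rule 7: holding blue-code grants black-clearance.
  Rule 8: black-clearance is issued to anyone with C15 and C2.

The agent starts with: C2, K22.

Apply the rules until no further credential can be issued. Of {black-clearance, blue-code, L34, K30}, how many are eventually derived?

Holding K22 and C2 grants L34 (Rule 1).
Holding L34, C2, and K22 grants C15 (Rule 3).
Holding C15 and C2 grants black-clearance (Rule 8).
black-clearance: reached.
blue-code would need K30 (Rule 5), but K30 is never granted.
L34: reached.
K30 would need blue-badge (Rule 6), but blue-badge is never granted.
Reached: black-clearance and L34 — 2 of the 4.

2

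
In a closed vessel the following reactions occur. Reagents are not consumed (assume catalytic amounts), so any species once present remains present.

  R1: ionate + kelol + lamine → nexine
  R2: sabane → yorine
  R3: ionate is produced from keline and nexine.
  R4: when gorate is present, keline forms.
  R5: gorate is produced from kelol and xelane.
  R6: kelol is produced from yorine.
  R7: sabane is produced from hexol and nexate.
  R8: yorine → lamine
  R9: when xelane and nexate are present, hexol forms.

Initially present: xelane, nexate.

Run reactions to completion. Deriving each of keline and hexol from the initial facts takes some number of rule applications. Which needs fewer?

hexol

hexol: xelane and nexate present → hexol forms (R9). [1 rule application]
keline: xelane and nexate present → hexol forms (R9). hexol and nexate present → sabane forms (R7). sabane present → yorine forms (R2). yorine present → kelol forms (R6). kelol and xelane present → gorate forms (R5). gorate present → keline forms (R4). [6 rule applications]
hexol needs fewer.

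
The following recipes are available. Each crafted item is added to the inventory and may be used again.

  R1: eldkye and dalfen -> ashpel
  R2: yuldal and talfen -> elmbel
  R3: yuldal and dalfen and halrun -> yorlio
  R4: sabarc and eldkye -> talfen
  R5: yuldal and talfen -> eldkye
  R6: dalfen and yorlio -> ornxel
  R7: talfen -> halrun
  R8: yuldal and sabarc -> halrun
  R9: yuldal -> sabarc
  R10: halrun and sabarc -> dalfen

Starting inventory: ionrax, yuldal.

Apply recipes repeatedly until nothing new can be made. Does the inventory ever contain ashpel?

No

ashpel would need eldkye and dalfen (R1), but eldkye is never obtained.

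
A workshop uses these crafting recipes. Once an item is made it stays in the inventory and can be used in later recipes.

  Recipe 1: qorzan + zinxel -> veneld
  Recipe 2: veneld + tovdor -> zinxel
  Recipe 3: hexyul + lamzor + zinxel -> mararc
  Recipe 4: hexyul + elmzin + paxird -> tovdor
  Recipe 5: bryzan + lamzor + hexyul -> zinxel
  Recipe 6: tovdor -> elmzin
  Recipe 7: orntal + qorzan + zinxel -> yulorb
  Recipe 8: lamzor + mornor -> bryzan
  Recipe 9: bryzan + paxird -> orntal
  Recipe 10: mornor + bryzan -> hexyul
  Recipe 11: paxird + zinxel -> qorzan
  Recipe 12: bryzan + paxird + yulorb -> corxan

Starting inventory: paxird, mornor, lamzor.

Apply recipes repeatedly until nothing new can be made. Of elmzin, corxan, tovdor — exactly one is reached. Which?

corxan

lamzor + mornor -> bryzan (Recipe 8).
mornor + bryzan -> hexyul (Recipe 10).
bryzan + paxird -> orntal (Recipe 9).
bryzan + lamzor + hexyul -> zinxel (Recipe 5).
paxird + zinxel -> qorzan (Recipe 11).
orntal + qorzan + zinxel -> yulorb (Recipe 7).
Using Recipe 12, bryzan, paxird, and yulorb make corxan.
elmzin would need tovdor (Recipe 6), but tovdor is never obtained. tovdor would need hexyul, elmzin, and paxird (Recipe 4), but elmzin is never obtained.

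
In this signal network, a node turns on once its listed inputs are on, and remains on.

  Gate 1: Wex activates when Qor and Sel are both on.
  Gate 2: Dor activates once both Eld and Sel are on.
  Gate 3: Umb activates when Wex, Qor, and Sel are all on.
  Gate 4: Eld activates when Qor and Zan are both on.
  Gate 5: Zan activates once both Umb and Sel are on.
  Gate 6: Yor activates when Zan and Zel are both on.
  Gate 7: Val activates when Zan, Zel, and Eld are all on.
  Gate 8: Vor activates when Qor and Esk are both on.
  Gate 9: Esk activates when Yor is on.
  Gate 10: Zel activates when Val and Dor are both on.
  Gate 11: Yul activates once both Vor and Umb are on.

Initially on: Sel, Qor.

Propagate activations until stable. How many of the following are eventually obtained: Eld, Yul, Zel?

Gate 1: Qor and Sel on → Wex on.
Wex, Qor, and Sel are on, so Umb activates (Gate 3).
Gate 5: Umb and Sel on → Zan on.
Gate 4: Qor and Zan on → Eld on.
Eld: reached.
Yul would need Vor and Umb (Gate 11), but Vor never turns on.
Zel would need Val and Dor (Gate 10), but Val never turns on.
Reached: Eld — 1 of the 3.

1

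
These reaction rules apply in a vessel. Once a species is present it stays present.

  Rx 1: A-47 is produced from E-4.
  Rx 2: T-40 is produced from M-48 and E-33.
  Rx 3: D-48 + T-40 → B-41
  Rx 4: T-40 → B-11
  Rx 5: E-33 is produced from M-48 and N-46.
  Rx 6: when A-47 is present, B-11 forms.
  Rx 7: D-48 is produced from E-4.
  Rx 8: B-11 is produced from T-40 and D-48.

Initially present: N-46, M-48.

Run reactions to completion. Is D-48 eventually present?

No

D-48 would need E-4 (Rx 7), but E-4 never forms.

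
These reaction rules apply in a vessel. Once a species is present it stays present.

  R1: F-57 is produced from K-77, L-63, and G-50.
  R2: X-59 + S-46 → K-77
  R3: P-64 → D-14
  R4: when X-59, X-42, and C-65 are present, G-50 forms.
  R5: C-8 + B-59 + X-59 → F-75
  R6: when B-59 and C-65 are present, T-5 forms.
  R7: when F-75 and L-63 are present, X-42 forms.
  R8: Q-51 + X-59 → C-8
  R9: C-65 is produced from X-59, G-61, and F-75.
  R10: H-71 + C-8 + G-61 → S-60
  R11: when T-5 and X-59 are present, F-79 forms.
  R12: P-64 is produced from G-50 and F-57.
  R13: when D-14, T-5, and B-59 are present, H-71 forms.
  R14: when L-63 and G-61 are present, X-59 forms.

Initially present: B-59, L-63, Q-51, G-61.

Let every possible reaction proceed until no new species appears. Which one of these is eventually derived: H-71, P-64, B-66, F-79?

L-63 and G-61 present → X-59 forms (R14).
Q-51 and X-59 present → C-8 forms (R8).
C-8, B-59, and X-59 present → F-75 forms (R5).
X-59, G-61, and F-75 present → C-65 forms (R9).
B-59 and C-65 present → T-5 forms (R6).
T-5 and X-59 present → F-79 forms (R11).
No rule produces B-66, and it is not given. H-71 would need D-14, T-5, and B-59 (R13), but D-14 never forms. P-64 would need G-50 and F-57 (R12), but F-57 never forms.

F-79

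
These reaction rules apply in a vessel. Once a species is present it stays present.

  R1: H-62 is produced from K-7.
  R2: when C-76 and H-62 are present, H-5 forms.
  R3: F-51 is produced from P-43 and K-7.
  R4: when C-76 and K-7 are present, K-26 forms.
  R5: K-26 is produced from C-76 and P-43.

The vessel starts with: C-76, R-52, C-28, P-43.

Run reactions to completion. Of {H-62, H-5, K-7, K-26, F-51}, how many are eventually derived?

C-76 and P-43 present → K-26 forms (R5).
H-62 would need K-7 (R1), but K-7 never forms.
H-5 would need C-76 and H-62 (R2), but H-62 never forms.
No rule produces K-7, and it is not given.
K-26: reached.
F-51 would need P-43 and K-7 (R3), but K-7 never forms.
Reached: K-26 — 1 of the 5.

1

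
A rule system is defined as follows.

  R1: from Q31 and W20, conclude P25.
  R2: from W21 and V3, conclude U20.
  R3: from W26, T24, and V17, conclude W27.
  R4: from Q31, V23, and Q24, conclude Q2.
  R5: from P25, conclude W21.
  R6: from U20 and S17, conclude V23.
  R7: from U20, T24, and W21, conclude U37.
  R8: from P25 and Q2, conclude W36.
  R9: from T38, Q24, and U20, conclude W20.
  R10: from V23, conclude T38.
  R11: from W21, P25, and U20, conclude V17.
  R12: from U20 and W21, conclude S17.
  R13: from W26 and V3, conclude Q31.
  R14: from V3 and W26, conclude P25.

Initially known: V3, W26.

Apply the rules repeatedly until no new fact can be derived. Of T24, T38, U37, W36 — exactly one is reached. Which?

V3 and W26 hold, so P25 follows (R14).
P25 holds, so W21 follows (R5).
W21 and V3 hold, so U20 follows (R2).
From U20 and W21, R12 gives S17.
U20 and S17 hold, so V23 follows (R6).
V23 holds, so T38 follows (R10).
W36 would need P25 and Q2 (R8), but Q2 is never established. U37 would need U20, T24, and W21 (R7), but T24 is never established. No rule produces T24, and it is not given.

T38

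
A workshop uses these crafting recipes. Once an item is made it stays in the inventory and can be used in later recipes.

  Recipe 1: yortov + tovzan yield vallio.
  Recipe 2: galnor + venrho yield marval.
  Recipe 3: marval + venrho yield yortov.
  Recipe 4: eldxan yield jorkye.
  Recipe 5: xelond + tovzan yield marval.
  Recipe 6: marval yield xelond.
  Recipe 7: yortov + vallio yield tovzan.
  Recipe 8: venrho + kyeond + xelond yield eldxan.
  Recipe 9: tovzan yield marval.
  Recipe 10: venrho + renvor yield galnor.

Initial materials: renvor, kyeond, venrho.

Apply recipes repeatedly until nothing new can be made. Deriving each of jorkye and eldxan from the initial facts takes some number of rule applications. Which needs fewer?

eldxan

eldxan: venrho + renvor → galnor (Recipe 10). galnor + venrho → marval (Recipe 2). marval → xelond (Recipe 6). venrho + kyeond + xelond → eldxan (Recipe 8). [4 rule applications]
jorkye: venrho + renvor → galnor (Recipe 10). Using Recipe 2, galnor and venrho make marval. marval → xelond (Recipe 6). Using Recipe 8, venrho, kyeond, and xelond make eldxan. eldxan → jorkye (Recipe 4). [5 rule applications]
eldxan needs fewer.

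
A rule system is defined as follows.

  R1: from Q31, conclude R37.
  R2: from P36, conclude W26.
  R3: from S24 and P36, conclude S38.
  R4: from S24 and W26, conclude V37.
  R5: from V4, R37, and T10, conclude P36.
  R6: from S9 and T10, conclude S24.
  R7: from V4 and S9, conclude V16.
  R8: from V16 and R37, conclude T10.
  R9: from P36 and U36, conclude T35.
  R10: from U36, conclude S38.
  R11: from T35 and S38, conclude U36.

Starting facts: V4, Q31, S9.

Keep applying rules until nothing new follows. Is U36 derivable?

No

U36 would need T35 and S38 (R11), but T35 is never established.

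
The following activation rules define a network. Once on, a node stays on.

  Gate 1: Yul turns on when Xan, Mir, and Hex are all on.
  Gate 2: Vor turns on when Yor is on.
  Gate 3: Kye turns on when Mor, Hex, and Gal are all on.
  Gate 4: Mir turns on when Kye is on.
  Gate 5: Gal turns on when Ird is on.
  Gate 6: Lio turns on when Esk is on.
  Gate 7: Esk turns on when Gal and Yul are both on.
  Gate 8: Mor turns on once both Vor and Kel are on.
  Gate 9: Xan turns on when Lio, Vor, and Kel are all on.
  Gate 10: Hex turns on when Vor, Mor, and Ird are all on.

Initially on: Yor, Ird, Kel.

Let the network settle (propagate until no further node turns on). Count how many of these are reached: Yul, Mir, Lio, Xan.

1

Gate 5: Ird on → Gal on.
Gate 2: Yor on → Vor on.
Gate 8: Vor and Kel on → Mor on.
Vor, Mor, and Ird are on, so Hex turns on (Gate 10).
Gate 3: Mor, Hex, and Gal on → Kye on.
Kye is on, so Mir turns on (Gate 4).
Yul would need Xan, Mir, and Hex (Gate 1), but Xan never turns on.
Mir: reached.
Lio would need Esk (Gate 6), but Esk never turns on.
Xan would need Lio, Vor, and Kel (Gate 9), but Lio never turns on.
Reached: Mir — 1 of the 4.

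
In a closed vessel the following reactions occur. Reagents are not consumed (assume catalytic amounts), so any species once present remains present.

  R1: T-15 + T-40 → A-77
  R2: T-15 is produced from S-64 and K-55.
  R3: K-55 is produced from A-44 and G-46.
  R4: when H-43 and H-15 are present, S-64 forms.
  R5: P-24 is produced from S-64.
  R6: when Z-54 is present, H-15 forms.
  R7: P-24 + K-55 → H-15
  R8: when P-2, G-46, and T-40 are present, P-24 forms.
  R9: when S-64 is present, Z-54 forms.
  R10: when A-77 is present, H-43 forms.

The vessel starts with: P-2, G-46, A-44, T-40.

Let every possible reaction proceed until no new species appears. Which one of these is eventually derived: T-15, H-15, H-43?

H-15

P-2, G-46, and T-40 present → P-24 forms (R8).
A-44 and G-46 present → K-55 forms (R3).
P-24 and K-55 present → H-15 forms (R7).
T-15 would need S-64 and K-55 (R2), but S-64 never forms. H-43 would need A-77 (R10), but A-77 never forms.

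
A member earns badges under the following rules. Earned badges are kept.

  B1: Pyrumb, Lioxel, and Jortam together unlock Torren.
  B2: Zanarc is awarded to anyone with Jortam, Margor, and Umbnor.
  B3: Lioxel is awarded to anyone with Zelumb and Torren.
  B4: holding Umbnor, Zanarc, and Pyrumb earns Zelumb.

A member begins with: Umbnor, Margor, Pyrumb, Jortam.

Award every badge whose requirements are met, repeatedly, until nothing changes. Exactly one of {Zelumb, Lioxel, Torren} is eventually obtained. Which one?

Zelumb

With Jortam, Margor, and Umbnor, Zanarc is earned (B2).
With Umbnor, Zanarc, and Pyrumb, Zelumb is earned (B4).
Lioxel would need Zelumb and Torren (B3), but Torren is never earned. Torren would need Pyrumb, Lioxel, and Jortam (B1), but Lioxel is never earned.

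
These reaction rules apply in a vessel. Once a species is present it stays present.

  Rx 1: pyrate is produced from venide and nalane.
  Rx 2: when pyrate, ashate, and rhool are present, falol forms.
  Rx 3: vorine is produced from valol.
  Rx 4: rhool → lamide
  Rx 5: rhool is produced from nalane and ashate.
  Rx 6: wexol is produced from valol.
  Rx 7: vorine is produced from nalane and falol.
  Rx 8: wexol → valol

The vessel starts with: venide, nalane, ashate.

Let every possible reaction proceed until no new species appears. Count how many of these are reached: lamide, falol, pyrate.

3

venide and nalane present → pyrate forms (Rx 1).
nalane and ashate present → rhool forms (Rx 5).
pyrate, ashate, and rhool present → falol forms (Rx 2).
rhool present → lamide forms (Rx 4).
lamide: reached.
falol: reached.
pyrate: reached.
All 3 are reached.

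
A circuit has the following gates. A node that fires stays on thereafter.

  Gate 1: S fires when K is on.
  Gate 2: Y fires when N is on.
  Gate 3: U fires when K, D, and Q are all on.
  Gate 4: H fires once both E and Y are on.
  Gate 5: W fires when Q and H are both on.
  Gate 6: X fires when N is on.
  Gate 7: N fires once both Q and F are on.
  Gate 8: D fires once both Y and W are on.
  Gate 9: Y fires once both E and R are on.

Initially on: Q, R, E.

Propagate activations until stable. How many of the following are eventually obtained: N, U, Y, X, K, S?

E and R are on, so Y fires (Gate 9).
N would need Q and F (Gate 7), but F never turns on.
U would need K, D, and Q (Gate 3), but K never turns on.
Y: reached.
X would need N (Gate 6), but N never turns on.
No rule produces K, and it is not given.
S would need K (Gate 1), but K never turns on.
Reached: Y — 1 of the 6.

1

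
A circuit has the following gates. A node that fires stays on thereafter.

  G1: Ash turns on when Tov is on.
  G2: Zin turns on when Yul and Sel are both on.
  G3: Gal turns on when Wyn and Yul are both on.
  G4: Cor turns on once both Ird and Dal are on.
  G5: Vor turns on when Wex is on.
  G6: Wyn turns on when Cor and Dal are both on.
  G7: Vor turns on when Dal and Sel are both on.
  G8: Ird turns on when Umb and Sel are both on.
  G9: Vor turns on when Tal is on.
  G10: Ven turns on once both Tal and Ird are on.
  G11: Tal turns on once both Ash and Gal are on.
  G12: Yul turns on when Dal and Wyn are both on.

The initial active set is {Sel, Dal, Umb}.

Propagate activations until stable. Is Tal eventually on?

No

Tal would need Ash and Gal (G11), but Ash never turns on.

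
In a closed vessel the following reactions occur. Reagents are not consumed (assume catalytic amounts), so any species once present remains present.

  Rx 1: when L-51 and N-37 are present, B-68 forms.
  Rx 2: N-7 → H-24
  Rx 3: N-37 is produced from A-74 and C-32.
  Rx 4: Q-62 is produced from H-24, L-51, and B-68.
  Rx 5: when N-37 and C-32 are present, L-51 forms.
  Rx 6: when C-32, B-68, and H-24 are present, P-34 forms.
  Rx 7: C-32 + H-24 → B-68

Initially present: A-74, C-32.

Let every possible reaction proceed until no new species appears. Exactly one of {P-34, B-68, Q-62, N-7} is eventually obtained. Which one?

B-68

A-74 and C-32 present → N-37 forms (Rx 3).
N-37 and C-32 present → L-51 forms (Rx 5).
L-51 and N-37 present → B-68 forms (Rx 1).
P-34 would need C-32, B-68, and H-24 (Rx 6), but H-24 never forms. Q-62 would need H-24, L-51, and B-68 (Rx 4), but H-24 never forms. No rule produces N-7, and it is not given.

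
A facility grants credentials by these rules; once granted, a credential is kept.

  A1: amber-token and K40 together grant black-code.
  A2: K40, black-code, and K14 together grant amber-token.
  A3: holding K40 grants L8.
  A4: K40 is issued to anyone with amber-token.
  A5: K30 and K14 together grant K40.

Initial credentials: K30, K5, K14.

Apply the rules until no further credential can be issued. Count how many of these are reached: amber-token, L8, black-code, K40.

Holding K30 and K14 grants K40 (A5).
Holding K40 grants L8 (A3).
amber-token would need K40, black-code, and K14 (A2), but black-code is never granted.
L8: reached.
black-code would need amber-token and K40 (A1), but amber-token is never granted.
K40: reached.
Reached: L8 and K40 — 2 of the 4.

2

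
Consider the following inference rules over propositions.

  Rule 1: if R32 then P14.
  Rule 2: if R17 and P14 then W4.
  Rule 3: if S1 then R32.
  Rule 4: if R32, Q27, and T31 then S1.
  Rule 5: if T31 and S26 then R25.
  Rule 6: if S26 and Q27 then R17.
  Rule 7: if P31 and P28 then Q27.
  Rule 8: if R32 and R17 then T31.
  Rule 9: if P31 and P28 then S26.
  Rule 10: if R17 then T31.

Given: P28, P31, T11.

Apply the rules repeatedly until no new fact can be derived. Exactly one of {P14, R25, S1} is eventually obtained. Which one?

From P31 and P28, Rule 7 gives Q27.
From P31 and P28, Rule 9 gives S26.
S26 and Q27 hold, so R17 follows (Rule 6).
From R17, Rule 10 gives T31.
T31 and S26 hold, so R25 follows (Rule 5).
P14 would need R32 (Rule 1), but R32 is never established. S1 would need R32, Q27, and T31 (Rule 4), but R32 is never established.

R25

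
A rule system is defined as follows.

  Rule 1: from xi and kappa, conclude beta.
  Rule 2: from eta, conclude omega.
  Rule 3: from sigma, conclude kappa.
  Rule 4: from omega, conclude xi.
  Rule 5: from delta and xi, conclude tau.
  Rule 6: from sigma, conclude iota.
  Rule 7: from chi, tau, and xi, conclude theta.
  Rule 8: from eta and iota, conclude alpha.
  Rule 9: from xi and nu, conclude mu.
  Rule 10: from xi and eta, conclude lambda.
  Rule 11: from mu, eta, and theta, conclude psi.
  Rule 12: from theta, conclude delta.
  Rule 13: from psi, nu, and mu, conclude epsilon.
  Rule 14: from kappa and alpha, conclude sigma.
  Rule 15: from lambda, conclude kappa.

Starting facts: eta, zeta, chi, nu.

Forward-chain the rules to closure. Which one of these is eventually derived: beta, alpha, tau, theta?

beta

eta holds, so omega follows (Rule 2).
From omega, Rule 4 gives xi.
xi and eta hold, so lambda follows (Rule 10).
From lambda, Rule 15 gives kappa.
From xi and kappa, Rule 1 gives beta.
tau would need delta and xi (Rule 5), but delta is never established. alpha would need eta and iota (Rule 8), but iota is never established. theta would need chi, tau, and xi (Rule 7), but tau is never established.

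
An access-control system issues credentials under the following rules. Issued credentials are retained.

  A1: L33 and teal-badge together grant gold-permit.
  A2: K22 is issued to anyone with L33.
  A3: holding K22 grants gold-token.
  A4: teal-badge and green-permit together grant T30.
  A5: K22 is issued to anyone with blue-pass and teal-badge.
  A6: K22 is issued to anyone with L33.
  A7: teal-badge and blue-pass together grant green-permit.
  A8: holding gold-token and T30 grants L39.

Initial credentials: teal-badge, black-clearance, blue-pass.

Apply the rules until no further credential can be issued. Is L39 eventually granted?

Holding teal-badge and blue-pass grants green-permit (A7).
Holding blue-pass and teal-badge grants K22 (A5).
Holding teal-badge and green-permit grants T30 (A4).
Holding K22 grants gold-token (A3).
Holding gold-token and T30 grants L39 (A8).

Yes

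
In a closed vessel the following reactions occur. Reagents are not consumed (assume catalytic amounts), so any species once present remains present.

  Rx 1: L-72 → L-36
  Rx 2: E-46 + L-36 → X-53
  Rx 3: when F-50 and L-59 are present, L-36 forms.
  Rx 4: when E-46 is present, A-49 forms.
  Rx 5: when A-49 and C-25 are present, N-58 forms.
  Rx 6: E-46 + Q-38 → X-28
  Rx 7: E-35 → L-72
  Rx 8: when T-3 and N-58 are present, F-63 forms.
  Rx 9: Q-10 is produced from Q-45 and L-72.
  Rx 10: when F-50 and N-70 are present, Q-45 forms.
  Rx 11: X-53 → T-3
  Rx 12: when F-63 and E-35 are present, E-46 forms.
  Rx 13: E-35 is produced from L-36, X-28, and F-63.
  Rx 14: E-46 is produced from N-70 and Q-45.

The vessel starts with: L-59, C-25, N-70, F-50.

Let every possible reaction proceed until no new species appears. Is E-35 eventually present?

No

E-35 would need L-36, X-28, and F-63 (Rx 13), but X-28 never forms.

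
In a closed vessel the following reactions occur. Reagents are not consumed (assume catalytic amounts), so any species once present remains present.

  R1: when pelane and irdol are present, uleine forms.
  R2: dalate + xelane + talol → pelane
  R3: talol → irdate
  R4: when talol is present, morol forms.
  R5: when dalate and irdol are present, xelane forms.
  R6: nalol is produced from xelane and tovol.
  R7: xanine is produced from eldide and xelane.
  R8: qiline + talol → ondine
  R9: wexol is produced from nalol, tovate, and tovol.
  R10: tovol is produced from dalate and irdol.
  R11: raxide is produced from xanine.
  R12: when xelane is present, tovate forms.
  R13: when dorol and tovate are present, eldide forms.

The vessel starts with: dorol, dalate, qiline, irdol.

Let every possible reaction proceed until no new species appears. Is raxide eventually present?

dalate and irdol present → xelane forms (R5).
xelane present → tovate forms (R12).
dorol and tovate present → eldide forms (R13).
eldide and xelane present → xanine forms (R7).
xanine present → raxide forms (R11).

Yes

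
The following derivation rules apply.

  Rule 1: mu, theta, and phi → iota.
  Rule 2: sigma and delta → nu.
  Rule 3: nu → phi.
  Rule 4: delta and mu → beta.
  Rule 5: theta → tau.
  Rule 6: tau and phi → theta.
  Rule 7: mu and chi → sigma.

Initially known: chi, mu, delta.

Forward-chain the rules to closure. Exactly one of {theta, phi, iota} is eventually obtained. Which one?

phi

mu and chi hold, so sigma follows (Rule 7).
sigma and delta hold, so nu follows (Rule 2).
nu holds, so phi follows (Rule 3).
iota would need mu, theta, and phi (Rule 1), but theta is never established. theta would need tau and phi (Rule 6), but tau is never established.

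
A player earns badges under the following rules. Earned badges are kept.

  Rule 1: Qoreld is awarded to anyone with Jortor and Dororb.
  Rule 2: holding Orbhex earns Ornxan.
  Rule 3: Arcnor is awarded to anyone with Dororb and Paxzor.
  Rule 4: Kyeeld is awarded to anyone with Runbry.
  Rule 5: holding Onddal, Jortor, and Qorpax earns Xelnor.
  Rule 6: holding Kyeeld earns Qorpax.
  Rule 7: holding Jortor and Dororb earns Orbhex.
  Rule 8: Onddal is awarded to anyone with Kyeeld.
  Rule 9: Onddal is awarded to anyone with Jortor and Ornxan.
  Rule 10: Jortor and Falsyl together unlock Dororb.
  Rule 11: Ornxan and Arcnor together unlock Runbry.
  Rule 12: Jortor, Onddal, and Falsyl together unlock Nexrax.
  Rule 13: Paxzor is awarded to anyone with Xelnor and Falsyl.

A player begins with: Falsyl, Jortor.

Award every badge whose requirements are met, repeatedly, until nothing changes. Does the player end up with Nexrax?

Yes

With Jortor and Falsyl, Dororb is earned (Rule 10).
With Jortor and Dororb, Orbhex is earned (Rule 7).
With Orbhex, Ornxan is earned (Rule 2).
With Jortor and Ornxan, Onddal is earned (Rule 9).
With Jortor, Onddal, and Falsyl, Nexrax is earned (Rule 12).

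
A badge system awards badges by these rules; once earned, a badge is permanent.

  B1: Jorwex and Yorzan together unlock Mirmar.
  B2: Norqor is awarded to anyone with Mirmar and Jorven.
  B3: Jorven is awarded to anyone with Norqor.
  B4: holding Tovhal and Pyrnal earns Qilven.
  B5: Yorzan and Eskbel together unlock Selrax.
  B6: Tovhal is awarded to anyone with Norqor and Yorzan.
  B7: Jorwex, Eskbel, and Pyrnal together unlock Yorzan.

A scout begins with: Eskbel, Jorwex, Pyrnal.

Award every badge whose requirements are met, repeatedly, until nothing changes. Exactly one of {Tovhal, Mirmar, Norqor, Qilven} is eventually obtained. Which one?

Mirmar

With Jorwex, Eskbel, and Pyrnal, Yorzan is earned (B7).
With Jorwex and Yorzan, Mirmar is earned (B1).
Tovhal would need Norqor and Yorzan (B6), but Norqor is never earned. Norqor would need Mirmar and Jorven (B2), but Jorven is never earned. Qilven would need Tovhal and Pyrnal (B4), but Tovhal is never earned.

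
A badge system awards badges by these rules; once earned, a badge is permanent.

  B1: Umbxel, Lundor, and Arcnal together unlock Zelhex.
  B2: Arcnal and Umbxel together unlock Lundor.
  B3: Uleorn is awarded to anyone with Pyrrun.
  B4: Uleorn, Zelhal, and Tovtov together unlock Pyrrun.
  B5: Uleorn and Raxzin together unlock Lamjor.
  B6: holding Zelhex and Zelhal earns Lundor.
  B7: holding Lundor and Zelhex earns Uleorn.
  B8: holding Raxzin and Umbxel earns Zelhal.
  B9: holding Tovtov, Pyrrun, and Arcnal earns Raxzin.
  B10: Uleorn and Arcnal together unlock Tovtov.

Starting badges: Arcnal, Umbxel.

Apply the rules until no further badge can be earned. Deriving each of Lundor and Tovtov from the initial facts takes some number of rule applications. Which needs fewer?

Lundor

Lundor: With Arcnal and Umbxel, Lundor is earned (B2). [1 rule application]
Tovtov: With Arcnal and Umbxel, Lundor is earned (B2). With Umbxel, Lundor, and Arcnal, Zelhex is earned (B1). With Lundor and Zelhex, Uleorn is earned (B7). With Uleorn and Arcnal, Tovtov is earned (B10). [4 rule applications]
Lundor needs fewer.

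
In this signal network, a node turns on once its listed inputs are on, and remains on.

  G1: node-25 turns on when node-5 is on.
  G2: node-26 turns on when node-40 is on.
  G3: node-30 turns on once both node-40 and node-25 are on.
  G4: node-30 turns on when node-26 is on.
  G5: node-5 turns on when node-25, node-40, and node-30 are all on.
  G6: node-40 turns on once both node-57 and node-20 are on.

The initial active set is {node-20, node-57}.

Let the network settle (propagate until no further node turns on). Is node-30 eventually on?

G6: node-57 and node-20 on → node-40 on.
node-40 is on, so node-26 turns on (G2).
node-26 is on, so node-30 turns on (G4).

Yes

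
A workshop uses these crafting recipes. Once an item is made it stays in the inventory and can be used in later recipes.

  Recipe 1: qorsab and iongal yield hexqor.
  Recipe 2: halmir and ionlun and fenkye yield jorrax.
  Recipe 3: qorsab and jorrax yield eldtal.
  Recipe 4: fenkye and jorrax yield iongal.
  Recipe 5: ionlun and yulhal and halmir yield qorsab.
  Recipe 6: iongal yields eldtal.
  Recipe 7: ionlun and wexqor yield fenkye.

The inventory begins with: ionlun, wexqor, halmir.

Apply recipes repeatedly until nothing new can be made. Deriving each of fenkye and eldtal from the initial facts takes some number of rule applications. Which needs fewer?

fenkye

fenkye: Using Recipe 7, ionlun and wexqor make fenkye. [1 rule application]
eldtal: ionlun and wexqor → fenkye (Recipe 7). halmir and ionlun and fenkye → jorrax (Recipe 2). fenkye and jorrax → iongal (Recipe 4). iongal → eldtal (Recipe 6). [4 rule applications]
fenkye needs fewer.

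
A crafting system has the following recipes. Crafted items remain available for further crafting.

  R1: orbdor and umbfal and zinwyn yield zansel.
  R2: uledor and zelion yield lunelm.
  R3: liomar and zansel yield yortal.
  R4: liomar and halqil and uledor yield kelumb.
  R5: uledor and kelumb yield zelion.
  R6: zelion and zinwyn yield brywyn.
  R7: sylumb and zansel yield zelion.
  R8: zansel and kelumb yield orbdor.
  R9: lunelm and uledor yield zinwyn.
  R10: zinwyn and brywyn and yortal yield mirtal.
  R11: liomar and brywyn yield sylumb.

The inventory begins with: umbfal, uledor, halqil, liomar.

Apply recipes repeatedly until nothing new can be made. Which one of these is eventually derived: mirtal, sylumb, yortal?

sylumb

liomar and halqil and uledor → kelumb (R4).
uledor and kelumb → zelion (R5).
Using R2, uledor and zelion make lunelm.
lunelm and uledor → zinwyn (R9).
zelion and zinwyn → brywyn (R6).
Using R11, liomar and brywyn make sylumb.
mirtal would need zinwyn, brywyn, and yortal (R10), but yortal is never obtained. yortal would need liomar and zansel (R3), but zansel is never obtained.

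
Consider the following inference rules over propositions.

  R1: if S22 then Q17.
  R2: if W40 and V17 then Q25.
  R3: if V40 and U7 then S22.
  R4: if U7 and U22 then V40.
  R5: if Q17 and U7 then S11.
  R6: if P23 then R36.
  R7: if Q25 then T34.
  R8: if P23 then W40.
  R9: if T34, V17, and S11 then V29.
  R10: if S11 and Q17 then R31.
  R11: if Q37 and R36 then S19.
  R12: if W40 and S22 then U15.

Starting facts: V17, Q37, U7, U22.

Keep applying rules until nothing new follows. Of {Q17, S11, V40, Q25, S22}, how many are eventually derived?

From U7 and U22, R4 gives V40.
V40 and U7 hold, so S22 follows (R3).
S22 holds, so Q17 follows (R1).
Q17 and U7 hold, so S11 follows (R5).
Q17: reached.
S11: reached.
V40: reached.
Q25 would need W40 and V17 (R2), but W40 is never established.
S22: reached.
Reached: Q17, S11, V40, and S22 — 4 of the 5.

4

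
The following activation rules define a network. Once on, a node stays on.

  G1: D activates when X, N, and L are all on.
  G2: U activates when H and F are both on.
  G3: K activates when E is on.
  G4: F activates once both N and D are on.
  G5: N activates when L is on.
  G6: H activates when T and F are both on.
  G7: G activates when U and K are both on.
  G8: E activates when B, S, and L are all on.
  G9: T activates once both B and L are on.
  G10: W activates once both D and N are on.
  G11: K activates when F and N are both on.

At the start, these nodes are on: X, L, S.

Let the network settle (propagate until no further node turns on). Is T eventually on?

T would need B and L (G9), but B never turns on.

No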